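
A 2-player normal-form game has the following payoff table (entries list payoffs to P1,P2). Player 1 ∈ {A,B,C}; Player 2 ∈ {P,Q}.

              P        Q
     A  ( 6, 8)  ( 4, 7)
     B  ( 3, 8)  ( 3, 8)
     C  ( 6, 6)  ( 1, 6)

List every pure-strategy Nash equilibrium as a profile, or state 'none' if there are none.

(A,P): NE
(A,Q): not NE [P2→P gives 8>7]
(B,P): not NE [P1→C gives 6>3]
(B,Q): not NE [P1→A gives 4>3]
(C,P): NE
(C,Q): not NE [P1→A gives 4>1]

PSNE = {(A,P), (C,P)}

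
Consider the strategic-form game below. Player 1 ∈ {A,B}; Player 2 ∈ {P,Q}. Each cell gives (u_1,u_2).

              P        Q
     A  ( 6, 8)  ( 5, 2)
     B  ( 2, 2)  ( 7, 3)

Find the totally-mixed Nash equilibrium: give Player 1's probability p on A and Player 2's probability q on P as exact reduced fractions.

P1 indiff ⇒ q·6+(1-q)·5 = q·2+(1-q)·7 ⇒ q(4) = (1-q)(2) ⇒ q = 1/3
P2 indiff ⇒ p·8+(1-p)·2 = p·2+(1-p)·3 ⇒ p(6) = (1-p)(1) ⇒ p = 1/7

(p,q) = (1/7, 1/3)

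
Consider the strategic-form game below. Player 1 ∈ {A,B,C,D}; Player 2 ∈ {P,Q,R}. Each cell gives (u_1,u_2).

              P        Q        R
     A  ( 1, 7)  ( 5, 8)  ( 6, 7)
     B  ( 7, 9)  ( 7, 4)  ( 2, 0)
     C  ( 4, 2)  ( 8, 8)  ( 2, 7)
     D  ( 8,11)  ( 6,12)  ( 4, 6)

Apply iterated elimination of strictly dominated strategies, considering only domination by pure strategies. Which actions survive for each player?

P2 drop R (Q beats it: A:8>7 B:4>0 C:8>7 D:12>6)
P1 drop A (B beats it: P:7>1 Q:7>5)
P1→{B,C,D} P2→{P,Q}

Survivors P1:{B,C,D} P2:{P,Q}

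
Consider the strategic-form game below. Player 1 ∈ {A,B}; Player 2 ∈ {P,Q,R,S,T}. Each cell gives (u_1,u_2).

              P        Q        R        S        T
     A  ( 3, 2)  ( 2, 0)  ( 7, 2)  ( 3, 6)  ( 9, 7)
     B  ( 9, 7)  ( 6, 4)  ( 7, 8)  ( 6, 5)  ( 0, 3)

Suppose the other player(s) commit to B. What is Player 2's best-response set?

u_2(P vs B) = 7
u_2(Q vs B) = 4
u_2(R vs B) = 8
u_2(S vs B) = 5
u_2(T vs B) = 3
max payoff 8 at {R}

BR_2 = {R}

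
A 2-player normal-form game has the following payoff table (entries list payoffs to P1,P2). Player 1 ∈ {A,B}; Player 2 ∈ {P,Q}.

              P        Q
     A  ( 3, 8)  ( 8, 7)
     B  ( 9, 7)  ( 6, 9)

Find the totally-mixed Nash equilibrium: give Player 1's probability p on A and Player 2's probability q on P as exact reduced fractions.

P1 indiff ⇒ q·3+(1-q)·8 = q·9+(1-q)·6 ⇒ q(-6) = (1-q)(-2) ⇒ q = 1/4
P2 indiff ⇒ p·8+(1-p)·7 = p·7+(1-p)·9 ⇒ p(1) = (1-p)(2) ⇒ p = 2/3

p=2/3, q=1/4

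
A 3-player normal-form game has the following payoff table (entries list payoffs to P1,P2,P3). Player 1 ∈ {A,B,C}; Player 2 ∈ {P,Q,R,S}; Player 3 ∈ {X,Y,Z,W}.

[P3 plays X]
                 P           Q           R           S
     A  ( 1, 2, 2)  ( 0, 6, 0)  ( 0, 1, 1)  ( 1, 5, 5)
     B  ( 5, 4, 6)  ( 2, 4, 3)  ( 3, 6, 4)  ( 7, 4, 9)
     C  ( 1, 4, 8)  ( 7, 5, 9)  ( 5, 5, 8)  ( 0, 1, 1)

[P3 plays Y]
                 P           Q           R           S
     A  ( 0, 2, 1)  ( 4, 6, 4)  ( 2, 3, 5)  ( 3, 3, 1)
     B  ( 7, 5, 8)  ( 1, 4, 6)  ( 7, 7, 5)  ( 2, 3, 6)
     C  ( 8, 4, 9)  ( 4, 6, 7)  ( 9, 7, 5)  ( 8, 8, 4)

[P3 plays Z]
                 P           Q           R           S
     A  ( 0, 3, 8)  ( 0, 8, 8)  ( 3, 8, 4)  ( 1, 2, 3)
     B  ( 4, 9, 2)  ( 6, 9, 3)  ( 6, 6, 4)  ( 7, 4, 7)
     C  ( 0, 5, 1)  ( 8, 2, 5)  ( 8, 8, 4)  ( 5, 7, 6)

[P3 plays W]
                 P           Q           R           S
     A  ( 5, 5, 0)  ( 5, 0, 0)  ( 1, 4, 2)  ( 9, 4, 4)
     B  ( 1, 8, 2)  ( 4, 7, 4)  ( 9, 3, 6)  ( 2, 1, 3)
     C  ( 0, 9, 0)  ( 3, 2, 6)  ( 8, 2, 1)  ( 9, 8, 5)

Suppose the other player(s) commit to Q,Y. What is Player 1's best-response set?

P1 best: {A,C}

u_1(A vs Q,Y) = 4
u_1(B vs Q,Y) = 1
u_1(C vs Q,Y) = 4
max payoff 4 at {A,C}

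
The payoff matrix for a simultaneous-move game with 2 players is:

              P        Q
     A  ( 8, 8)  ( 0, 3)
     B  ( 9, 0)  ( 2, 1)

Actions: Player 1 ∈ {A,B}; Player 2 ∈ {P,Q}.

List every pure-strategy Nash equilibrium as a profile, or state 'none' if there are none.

PSNE = {(B,Q)}

(A,P): not NE [P1→B gives 9>8]
(A,Q): not NE [P1→B gives 2>0; P2→P gives 8>3]
(B,P): not NE [P2→Q gives 1>0]
(B,Q): NE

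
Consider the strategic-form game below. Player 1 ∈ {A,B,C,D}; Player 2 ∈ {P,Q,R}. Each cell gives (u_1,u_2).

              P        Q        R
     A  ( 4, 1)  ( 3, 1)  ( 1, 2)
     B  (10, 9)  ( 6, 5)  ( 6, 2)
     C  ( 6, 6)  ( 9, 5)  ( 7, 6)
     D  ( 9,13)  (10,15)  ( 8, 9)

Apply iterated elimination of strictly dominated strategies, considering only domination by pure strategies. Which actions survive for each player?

P1 drop A (B beats it: P:10>4 Q:6>3 R:6>1)
P1 drop C (D beats it: P:9>6 Q:10>9 R:8>7)
P2 drop R (P beats it: B:9>2 D:13>9)
P1→{B,D} P2→{P,Q}

Remaining: P1:{B,D} P2:{P,Q}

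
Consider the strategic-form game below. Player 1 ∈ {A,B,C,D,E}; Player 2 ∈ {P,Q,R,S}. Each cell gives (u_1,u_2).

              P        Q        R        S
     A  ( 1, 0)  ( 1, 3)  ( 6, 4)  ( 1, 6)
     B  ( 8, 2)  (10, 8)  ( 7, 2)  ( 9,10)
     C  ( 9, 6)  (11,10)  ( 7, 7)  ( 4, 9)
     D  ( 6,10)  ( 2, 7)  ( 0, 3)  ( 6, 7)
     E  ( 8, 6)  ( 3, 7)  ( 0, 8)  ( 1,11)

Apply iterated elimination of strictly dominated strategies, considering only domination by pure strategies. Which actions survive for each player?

IESDS → P1:{B,C} P2:{Q,S}

P1 drop A (B beats it: P:8>1 Q:10>1 R:7>6 S:9>1)
P1 drop D (B beats it: P:8>6 Q:10>2 R:7>0 S:9>6)
P1 drop E (C beats it: P:9>8 Q:11>3 R:7>0 S:4>1)
P2 drop P (Q beats it: B:8>2 C:10>6)
P2 drop R (Q beats it: B:8>2 C:10>7)
P1→{B,C} P2→{Q,S}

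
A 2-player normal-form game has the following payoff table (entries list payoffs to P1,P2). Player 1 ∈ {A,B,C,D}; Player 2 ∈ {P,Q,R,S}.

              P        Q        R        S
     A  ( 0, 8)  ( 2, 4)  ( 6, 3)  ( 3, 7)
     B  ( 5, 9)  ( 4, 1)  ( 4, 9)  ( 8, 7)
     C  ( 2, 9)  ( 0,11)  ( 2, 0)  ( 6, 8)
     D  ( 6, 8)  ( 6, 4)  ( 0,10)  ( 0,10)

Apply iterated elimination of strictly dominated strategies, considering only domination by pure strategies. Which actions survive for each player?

P1 drop C (B beats it: P:5>2 Q:4>0 R:4>2 S:8>6)
P2 drop Q (P beats it: A:8>4 B:9>1 D:8>4)
P1→{A,B,D} P2→{P,R,S}

Survivors P1:{A,B,D} P2:{P,R,S}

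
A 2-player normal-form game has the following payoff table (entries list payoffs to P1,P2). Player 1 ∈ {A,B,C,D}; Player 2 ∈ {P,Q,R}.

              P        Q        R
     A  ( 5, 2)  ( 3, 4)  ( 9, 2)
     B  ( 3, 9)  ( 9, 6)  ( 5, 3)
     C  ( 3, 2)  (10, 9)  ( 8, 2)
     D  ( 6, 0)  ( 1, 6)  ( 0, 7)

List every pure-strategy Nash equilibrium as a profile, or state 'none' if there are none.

(A,P): not NE [P1→D gives 6>5; P2→Q gives 4>2]
(A,Q): not NE [P1→C gives 10>3]
(A,R): not NE [P2→Q gives 4>2]
(B,P): not NE [P1→D gives 6>3]
(B,Q): not NE [P1→C gives 10>9; P2→P gives 9>6]
(B,R): not NE [P1→A gives 9>5; P2→P gives 9>3]
(C,P): not NE [P1→D gives 6>3; P2→Q gives 9>2]
(C,Q): NE
(C,R): not NE [P1→A gives 9>8; P2→Q gives 9>2]
(D,P): not NE [P2→R gives 7>0]
(D,Q): not NE [P1→C gives 10>1; P2→R gives 7>6]
(D,R): not NE [P1→A gives 9>0]

PSNE = {(C,Q)}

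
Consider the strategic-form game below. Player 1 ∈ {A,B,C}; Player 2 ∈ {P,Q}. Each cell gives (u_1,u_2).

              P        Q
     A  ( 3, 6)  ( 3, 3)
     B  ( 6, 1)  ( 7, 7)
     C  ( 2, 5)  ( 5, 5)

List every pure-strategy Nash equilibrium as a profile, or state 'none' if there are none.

Nash profiles: (B,Q)

(A,P): not NE [P1→B gives 6>3]
(A,Q): not NE [P1→B gives 7>3; P2→P gives 6>3]
(B,P): not NE [P2→Q gives 7>1]
(B,Q): NE
(C,P): not NE [P1→B gives 6>2]
(C,Q): not NE [P1→B gives 7>5]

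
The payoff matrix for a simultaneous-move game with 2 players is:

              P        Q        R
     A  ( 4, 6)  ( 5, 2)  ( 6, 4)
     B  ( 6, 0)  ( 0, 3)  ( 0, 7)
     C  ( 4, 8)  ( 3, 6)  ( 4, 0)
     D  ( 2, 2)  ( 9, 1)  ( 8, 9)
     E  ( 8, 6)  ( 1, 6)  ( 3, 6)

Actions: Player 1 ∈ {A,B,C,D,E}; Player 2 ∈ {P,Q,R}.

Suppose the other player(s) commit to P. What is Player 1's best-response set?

P1 best: {E}

u_1(A vs P) = 4
u_1(B vs P) = 6
u_1(C vs P) = 4
u_1(D vs P) = 2
u_1(E vs P) = 8
max payoff 8 at {E}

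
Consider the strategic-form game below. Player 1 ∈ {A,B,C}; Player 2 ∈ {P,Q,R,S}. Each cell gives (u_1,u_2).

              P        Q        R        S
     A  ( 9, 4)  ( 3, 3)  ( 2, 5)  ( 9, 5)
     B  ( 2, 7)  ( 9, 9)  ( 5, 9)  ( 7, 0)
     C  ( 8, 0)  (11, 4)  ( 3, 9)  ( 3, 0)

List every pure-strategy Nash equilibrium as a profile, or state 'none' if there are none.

Nash profiles: (A,S), (B,R)

(A,P): not NE [P2→S gives 5>4]
(A,Q): not NE [P1→C gives 11>3; P2→S gives 5>3]
(A,R): not NE [P1→B gives 5>2]
(A,S): NE
(B,P): not NE [P1→A gives 9>2; P2→R gives 9>7]
(B,Q): not NE [P1→C gives 11>9]
(B,R): NE
(B,S): not NE [P1→A gives 9>7; P2→R gives 9>0]
(C,P): not NE [P1→A gives 9>8; P2→R gives 9>0]
(C,Q): not NE [P2→R gives 9>4]
(C,R): not NE [P1→B gives 5>3]
(C,S): not NE [P1→A gives 9>3; P2→R gives 9>0]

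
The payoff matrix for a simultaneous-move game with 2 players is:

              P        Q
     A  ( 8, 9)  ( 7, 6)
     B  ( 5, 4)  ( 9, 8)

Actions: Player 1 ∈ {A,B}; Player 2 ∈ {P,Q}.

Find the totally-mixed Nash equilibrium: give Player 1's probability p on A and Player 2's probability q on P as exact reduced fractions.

(p,q) = (4/7, 2/5)

P1 indiff ⇒ q·8+(1-q)·7 = q·5+(1-q)·9 ⇒ q(3) = (1-q)(2) ⇒ q = 2/5
P2 indiff ⇒ p·9+(1-p)·4 = p·6+(1-p)·8 ⇒ p(3) = (1-p)(4) ⇒ p = 4/7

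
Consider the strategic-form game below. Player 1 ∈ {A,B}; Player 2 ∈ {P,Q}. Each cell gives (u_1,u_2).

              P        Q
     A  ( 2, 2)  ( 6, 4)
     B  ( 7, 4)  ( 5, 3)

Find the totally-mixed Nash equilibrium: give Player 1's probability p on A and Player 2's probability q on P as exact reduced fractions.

P1 mixes 1/3 on A; P2 mixes 1/6 on P

P1 indiff ⇒ q·2+(1-q)·6 = q·7+(1-q)·5 ⇒ q(-5) = (1-q)(-1) ⇒ q = 1/6
P2 indiff ⇒ p·2+(1-p)·4 = p·4+(1-p)·3 ⇒ p(-2) = (1-p)(-1) ⇒ p = 1/3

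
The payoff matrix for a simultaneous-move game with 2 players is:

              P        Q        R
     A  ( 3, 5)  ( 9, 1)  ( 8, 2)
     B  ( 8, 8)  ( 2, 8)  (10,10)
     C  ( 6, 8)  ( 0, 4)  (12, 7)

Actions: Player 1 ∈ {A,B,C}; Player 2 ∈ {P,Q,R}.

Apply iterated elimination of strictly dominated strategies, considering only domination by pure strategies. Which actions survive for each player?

P2 drop Q (R beats it: A:2>1 B:10>8 C:7>4)
P1 drop A (B beats it: P:8>3 R:10>8)
P1→{B,C} P2→{P,R}

Remaining: P1:{B,C} P2:{P,R}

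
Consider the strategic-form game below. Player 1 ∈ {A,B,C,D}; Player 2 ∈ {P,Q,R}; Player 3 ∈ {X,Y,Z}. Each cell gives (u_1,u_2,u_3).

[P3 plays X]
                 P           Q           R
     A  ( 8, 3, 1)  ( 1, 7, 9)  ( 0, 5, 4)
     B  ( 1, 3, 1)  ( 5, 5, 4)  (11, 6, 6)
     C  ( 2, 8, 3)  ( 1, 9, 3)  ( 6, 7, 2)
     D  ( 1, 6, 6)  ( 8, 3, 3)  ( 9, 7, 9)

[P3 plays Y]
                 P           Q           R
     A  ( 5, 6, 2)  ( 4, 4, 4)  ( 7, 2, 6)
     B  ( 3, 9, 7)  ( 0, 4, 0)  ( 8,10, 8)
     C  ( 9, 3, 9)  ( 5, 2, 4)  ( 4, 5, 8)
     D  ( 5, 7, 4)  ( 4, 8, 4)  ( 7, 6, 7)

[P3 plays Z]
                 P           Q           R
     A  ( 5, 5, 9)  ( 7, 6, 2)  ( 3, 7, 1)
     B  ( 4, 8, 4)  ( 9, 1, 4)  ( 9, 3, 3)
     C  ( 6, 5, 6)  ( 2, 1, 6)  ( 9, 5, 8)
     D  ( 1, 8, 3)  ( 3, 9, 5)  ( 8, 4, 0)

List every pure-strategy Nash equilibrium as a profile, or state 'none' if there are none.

(A,P,X): not NE [P2→Q gives 7>3; P3→Z gives 9>1]
(A,P,Y): not NE [P1→C gives 9>5; P3→Z gives 9>2]
(A,P,Z): not NE [P1→C gives 6>5; P2→R gives 7>5]
(A,Q,X): not NE [P1→D gives 8>1]
(A,Q,Y): not NE [P1→C gives 5>4; P2→P gives 6>4; P3→X gives 9>4]
(A,Q,Z): not NE [P1→B gives 9>7; P2→R gives 7>6; P3→X gives 9>2]
(A,R,X): not NE [P1→B gives 11>0; P2→Q gives 7>5; P3→Y gives 6>4]
(A,R,Y): not NE [P1→B gives 8>7; P2→P gives 6>2]
(A,R,Z): not NE [P1→C gives 9>3; P3→Y gives 6>1]
(B,P,X): not NE [P1→A gives 8>1; P2→R gives 6>3; P3→Y gives 7>1]
(B,P,Y): not NE [P1→C gives 9>3; P2→R gives 10>9]
(B,P,Z): not NE [P1→C gives 6>4; P3→Y gives 7>4]
(B,Q,X): not NE [P1→D gives 8>5; P2→R gives 6>5]
(B,Q,Y): not NE [P1→C gives 5>0; P2→R gives 10>4; P3→Z gives 4>0]
(B,Q,Z): not NE [P2→P gives 8>1]
(B,R,X): not NE [P3→Y gives 8>6]
(B,R,Y): NE
(B,R,Z): not NE [P2→P gives 8>3; P3→Y gives 8>3]
(C,P,X): not NE [P1→A gives 8>2; P2→Q gives 9>8; P3→Y gives 9>3]
(C,P,Y): not NE [P2→R gives 5>3]
(C,P,Z): not NE [P3→Y gives 9>6]
(C,Q,X): not NE [P1→D gives 8>1; P3→Z gives 6>3]
(C,Q,Y): not NE [P2→R gives 5>2; P3→Z gives 6>4]
(C,Q,Z): not NE [P1→B gives 9>2; P2→R gives 5>1]
(C,R,X): not NE [P1→B gives 11>6; P2→Q gives 9>7; P3→Z gives 8>2]
(C,R,Y): not NE [P1→B gives 8>4]
(C,R,Z): NE
(D,P,X): not NE [P1→A gives 8>1; P2→R gives 7>6]
(D,P,Y): not NE [P1→C gives 9>5; P2→Q gives 8>7; P3→X gives 6>4]
(D,P,Z): not NE [P1→C gives 6>1; P2→Q gives 9>8; P3→X gives 6>3]
(D,Q,X): not NE [P2→R gives 7>3; P3→Z gives 5>3]
(D,Q,Y): not NE [P1→C gives 5>4; P3→Z gives 5>4]
(D,Q,Z): not NE [P1→B gives 9>3]
(D,R,X): not NE [P1→B gives 11>9]
(D,R,Y): not NE [P1→B gives 8>7; P2→Q gives 8>6; P3→X gives 9>7]
(D,R,Z): not NE [P1→C gives 9>8; P2→Q gives 9>4; P3→X gives 9>0]

NE set: (B,R,Y), (C,R,Z)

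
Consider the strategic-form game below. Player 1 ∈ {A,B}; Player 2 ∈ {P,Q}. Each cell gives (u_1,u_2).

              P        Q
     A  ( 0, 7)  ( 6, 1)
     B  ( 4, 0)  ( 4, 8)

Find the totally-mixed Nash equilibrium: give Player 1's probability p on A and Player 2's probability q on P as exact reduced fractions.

P1 indiff ⇒ q·0+(1-q)·6 = q·4+(1-q)·4 ⇒ q(-4) = (1-q)(-2) ⇒ q = 1/3
P2 indiff ⇒ p·7+(1-p)·0 = p·1+(1-p)·8 ⇒ p(6) = (1-p)(8) ⇒ p = 4/7

(p,q) = (4/7, 1/3)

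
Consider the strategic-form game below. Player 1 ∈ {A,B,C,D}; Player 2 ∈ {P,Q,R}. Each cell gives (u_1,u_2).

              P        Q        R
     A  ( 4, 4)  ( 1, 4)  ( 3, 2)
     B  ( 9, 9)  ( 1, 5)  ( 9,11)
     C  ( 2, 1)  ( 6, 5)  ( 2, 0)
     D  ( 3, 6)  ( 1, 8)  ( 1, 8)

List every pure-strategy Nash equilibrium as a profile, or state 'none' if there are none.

(A,P): not NE [P1→B gives 9>4]
(A,Q): not NE [P1→C gives 6>1]
(A,R): not NE [P1→B gives 9>3; P2→Q gives 4>2]
(B,P): not NE [P2→R gives 11>9]
(B,Q): not NE [P1→C gives 6>1; P2→R gives 11>5]
(B,R): NE
(C,P): not NE [P1→B gives 9>2; P2→Q gives 5>1]
(C,Q): NE
(C,R): not NE [P1→B gives 9>2; P2→Q gives 5>0]
(D,P): not NE [P1→B gives 9>3; P2→R gives 8>6]
(D,Q): not NE [P1→C gives 6>1]
(D,R): not NE [P1→B gives 9>1]

NE set: (B,R), (C,Q)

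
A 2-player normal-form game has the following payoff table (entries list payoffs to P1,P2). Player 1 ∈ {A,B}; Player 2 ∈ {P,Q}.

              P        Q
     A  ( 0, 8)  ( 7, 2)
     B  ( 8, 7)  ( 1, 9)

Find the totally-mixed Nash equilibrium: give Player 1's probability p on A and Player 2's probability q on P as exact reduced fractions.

(p,q) = (1/4, 3/7)

P1 indiff ⇒ q·0+(1-q)·7 = q·8+(1-q)·1 ⇒ q(-8) = (1-q)(-6) ⇒ q = 3/7
P2 indiff ⇒ p·8+(1-p)·7 = p·2+(1-p)·9 ⇒ p(6) = (1-p)(2) ⇒ p = 1/4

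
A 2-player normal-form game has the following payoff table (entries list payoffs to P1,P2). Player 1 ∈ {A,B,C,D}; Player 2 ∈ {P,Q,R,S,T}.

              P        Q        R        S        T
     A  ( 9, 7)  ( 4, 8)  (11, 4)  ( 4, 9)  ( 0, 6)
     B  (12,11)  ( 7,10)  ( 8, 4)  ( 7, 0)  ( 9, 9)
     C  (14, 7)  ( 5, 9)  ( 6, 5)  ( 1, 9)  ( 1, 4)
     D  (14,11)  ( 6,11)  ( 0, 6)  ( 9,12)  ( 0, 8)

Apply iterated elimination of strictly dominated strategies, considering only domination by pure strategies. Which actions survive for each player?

P2 drop R (P beats it: A:7>4 B:11>4 C:7>5 D:11>6)
P1 drop A (B beats it: P:12>9 Q:7>4 S:7>4 T:9>0)
P2 drop T (P beats it: B:11>9 C:7>4 D:11>8)
P1→{B,C,D} P2→{P,Q,S}

IESDS → P1:{B,C,D} P2:{P,Q,S}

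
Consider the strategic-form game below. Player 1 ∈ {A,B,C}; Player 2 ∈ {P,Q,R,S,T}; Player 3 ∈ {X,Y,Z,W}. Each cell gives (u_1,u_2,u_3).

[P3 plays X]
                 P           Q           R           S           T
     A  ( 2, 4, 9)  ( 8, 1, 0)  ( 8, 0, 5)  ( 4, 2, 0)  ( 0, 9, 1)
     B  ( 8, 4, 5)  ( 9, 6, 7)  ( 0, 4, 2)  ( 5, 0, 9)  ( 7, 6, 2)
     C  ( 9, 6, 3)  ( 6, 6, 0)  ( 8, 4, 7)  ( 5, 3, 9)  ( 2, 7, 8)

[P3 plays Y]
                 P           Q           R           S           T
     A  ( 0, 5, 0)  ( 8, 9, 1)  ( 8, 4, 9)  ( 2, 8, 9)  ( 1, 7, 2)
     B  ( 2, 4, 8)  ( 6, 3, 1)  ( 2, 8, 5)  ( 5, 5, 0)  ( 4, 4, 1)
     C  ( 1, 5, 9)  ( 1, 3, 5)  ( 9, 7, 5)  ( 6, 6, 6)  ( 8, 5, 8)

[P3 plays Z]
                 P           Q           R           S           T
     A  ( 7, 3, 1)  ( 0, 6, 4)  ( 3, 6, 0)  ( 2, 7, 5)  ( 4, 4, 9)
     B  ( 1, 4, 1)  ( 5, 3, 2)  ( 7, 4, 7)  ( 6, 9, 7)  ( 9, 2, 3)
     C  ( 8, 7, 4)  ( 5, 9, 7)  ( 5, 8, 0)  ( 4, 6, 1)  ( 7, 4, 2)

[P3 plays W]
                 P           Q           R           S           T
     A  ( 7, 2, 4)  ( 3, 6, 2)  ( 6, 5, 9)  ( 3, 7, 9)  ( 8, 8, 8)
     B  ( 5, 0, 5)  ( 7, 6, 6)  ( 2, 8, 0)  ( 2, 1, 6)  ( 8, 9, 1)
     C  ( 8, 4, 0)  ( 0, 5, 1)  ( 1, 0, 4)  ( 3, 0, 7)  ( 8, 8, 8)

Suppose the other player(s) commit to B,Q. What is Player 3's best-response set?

P3 best: {X}

u_3(X vs B,Q) = 7
u_3(Y vs B,Q) = 1
u_3(Z vs B,Q) = 2
u_3(W vs B,Q) = 6
max payoff 7 at {X}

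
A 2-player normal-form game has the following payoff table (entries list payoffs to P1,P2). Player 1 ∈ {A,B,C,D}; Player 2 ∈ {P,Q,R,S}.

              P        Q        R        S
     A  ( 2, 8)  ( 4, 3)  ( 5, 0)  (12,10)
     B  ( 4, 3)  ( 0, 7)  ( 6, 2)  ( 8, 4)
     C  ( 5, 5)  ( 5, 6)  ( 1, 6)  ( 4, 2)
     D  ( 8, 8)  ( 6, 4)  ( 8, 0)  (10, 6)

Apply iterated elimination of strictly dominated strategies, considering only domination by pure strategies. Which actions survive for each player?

P1 drop B (D beats it: P:8>4 Q:6>0 R:8>6 S:10>8)
P1 drop C (D beats it: P:8>5 Q:6>5 R:8>1 S:10>4)
P2 drop Q (P beats it: A:8>3 D:8>4)
P2 drop R (P beats it: A:8>0 D:8>0)
P1→{A,D} P2→{P,S}

Remaining: P1:{A,D} P2:{P,S}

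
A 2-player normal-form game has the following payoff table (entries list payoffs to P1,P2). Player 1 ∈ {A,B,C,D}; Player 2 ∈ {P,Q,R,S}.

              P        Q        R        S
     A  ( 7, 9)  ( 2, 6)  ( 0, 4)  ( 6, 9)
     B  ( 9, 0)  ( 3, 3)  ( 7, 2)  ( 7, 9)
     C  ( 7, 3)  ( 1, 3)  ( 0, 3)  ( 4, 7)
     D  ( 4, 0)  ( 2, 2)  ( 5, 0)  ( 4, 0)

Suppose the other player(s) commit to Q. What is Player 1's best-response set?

BR_1 = {B}

u_1(A vs Q) = 2
u_1(B vs Q) = 3
u_1(C vs Q) = 1
u_1(D vs Q) = 2
max payoff 3 at {B}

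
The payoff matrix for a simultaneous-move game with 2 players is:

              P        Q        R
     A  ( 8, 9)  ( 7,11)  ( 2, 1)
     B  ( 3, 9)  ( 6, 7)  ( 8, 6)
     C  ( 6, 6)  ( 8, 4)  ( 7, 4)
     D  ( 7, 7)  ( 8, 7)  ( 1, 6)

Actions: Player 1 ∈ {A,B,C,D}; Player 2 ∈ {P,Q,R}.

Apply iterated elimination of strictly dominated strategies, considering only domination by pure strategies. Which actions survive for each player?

P2 drop R (P beats it: A:9>1 B:9>6 C:6>4 D:7>6)
P1 drop B (A beats it: P:8>3 Q:7>6)
P1→{A,C,D} P2→{P,Q}

Remaining: P1:{A,C,D} P2:{P,Q}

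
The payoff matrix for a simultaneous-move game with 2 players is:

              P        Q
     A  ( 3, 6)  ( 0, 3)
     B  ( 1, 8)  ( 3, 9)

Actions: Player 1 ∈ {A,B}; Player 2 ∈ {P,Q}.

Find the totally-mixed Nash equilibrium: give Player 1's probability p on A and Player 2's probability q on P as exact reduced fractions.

P1 indiff ⇒ q·3+(1-q)·0 = q·1+(1-q)·3 ⇒ q(2) = (1-q)(3) ⇒ q = 3/5
P2 indiff ⇒ p·6+(1-p)·8 = p·3+(1-p)·9 ⇒ p(3) = (1-p)(1) ⇒ p = 1/4

(p,q) = (1/4, 3/5)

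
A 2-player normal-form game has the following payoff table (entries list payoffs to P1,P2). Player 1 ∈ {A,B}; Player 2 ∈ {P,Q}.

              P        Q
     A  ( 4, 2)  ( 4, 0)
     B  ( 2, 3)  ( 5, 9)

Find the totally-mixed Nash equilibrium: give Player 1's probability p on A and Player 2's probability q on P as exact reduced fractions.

P1 indiff ⇒ q·4+(1-q)·4 = q·2+(1-q)·5 ⇒ q(2) = (1-q)(1) ⇒ q = 1/3
P2 indiff ⇒ p·2+(1-p)·3 = p·0+(1-p)·9 ⇒ p(2) = (1-p)(6) ⇒ p = 3/4

p=3/4, q=1/3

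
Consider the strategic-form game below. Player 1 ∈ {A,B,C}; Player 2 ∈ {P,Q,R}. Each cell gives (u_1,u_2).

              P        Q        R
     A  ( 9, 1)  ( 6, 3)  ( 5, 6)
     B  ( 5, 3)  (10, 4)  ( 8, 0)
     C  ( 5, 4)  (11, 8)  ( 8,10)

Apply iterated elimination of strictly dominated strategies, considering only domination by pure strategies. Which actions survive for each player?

Remaining: P1:{B,C} P2:{Q,R}

P2 drop P (Q beats it: A:3>1 B:4>3 C:8>4)
P1 drop A (B beats it: Q:10>6 R:8>5)
P1→{B,C} P2→{Q,R}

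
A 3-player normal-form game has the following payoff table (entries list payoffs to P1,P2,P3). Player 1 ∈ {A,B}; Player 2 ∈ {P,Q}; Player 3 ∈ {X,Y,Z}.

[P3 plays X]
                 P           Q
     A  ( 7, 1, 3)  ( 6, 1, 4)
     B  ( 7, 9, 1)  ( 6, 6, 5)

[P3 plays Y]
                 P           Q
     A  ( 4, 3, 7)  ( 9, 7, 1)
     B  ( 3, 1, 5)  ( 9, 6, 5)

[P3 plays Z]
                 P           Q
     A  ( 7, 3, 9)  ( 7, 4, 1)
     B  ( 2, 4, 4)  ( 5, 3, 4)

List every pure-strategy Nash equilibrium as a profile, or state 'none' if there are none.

Nash profiles: (A,Q,X), (B,Q,Y)

(A,P,X): not NE [P3→Z gives 9>3]
(A,P,Y): not NE [P2→Q gives 7>3; P3→Z gives 9>7]
(A,P,Z): not NE [P2→Q gives 4>3]
(A,Q,X): NE
(A,Q,Y): not NE [P3→X gives 4>1]
(A,Q,Z): not NE [P3→X gives 4>1]
(B,P,X): not NE [P3→Y gives 5>1]
(B,P,Y): not NE [P1→A gives 4>3; P2→Q gives 6>1]
(B,P,Z): not NE [P1→A gives 7>2; P3→Y gives 5>4]
(B,Q,X): not NE [P2→P gives 9>6]
(B,Q,Y): NE
(B,Q,Z): not NE [P1→A gives 7>5; P2→P gives 4>3; P3→Y gives 5>4]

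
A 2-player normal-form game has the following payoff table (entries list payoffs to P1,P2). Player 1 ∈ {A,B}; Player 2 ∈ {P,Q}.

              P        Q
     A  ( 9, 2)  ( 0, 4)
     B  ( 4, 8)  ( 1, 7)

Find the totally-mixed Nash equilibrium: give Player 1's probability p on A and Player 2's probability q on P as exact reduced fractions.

(p,q) = (1/3, 1/6)

P1 indiff ⇒ q·9+(1-q)·0 = q·4+(1-q)·1 ⇒ q(5) = (1-q)(1) ⇒ q = 1/6
P2 indiff ⇒ p·2+(1-p)·8 = p·4+(1-p)·7 ⇒ p(-2) = (1-p)(-1) ⇒ p = 1/3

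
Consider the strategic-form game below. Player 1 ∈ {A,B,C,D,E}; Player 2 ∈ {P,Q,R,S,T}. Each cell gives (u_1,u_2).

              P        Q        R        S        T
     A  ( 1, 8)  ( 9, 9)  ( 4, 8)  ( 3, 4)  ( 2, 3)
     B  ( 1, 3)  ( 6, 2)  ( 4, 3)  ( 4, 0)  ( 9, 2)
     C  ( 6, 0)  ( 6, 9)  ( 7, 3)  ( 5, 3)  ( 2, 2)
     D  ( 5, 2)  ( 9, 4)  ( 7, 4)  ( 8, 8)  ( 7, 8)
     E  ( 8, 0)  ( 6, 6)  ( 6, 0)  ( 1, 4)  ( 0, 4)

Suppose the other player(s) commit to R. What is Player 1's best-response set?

u_1(A vs R) = 4
u_1(B vs R) = 4
u_1(C vs R) = 7
u_1(D vs R) = 7
u_1(E vs R) = 6
max payoff 7 at {C,D}

BR_1 = {C,D}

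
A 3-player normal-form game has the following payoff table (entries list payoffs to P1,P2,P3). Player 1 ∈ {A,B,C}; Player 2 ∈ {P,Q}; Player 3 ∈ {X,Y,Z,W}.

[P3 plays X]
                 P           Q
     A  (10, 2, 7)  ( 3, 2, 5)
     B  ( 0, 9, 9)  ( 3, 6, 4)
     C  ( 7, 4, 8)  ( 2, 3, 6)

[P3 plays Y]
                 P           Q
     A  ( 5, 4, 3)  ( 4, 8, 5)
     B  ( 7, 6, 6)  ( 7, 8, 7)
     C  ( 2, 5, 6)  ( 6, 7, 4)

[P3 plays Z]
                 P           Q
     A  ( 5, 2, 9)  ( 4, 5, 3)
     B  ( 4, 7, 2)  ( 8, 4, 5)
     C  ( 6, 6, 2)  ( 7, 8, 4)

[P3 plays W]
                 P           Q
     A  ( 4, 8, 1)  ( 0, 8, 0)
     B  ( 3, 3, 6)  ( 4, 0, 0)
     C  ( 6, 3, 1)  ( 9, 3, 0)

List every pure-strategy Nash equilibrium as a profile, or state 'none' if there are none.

PSNE = {(A,Q,X), (B,Q,Y)}

(A,P,X): not NE [P3→Z gives 9>7]
(A,P,Y): not NE [P1→B gives 7>5; P2→Q gives 8>4; P3→Z gives 9>3]
(A,P,Z): not NE [P1→C gives 6>5; P2→Q gives 5>2]
(A,P,W): not NE [P1→C gives 6>4; P3→Z gives 9>1]
(A,Q,X): NE
(A,Q,Y): not NE [P1→B gives 7>4]
(A,Q,Z): not NE [P1→B gives 8>4; P3→Y gives 5>3]
(A,Q,W): not NE [P1→C gives 9>0; P3→Y gives 5>0]
(B,P,X): not NE [P1→A gives 10>0]
(B,P,Y): not NE [P2→Q gives 8>6; P3→X gives 9>6]
(B,P,Z): not NE [P1→C gives 6>4; P3→X gives 9>2]
(B,P,W): not NE [P1→C gives 6>3; P3→X gives 9>6]
(B,Q,X): not NE [P2→P gives 9>6; P3→Y gives 7>4]
(B,Q,Y): NE
(B,Q,Z): not NE [P2→P gives 7>4; P3→Y gives 7>5]
(B,Q,W): not NE [P1→C gives 9>4; P2→P gives 3>0; P3→Y gives 7>0]
(C,P,X): not NE [P1→A gives 10>7]
(C,P,Y): not NE [P1→B gives 7>2; P2→Q gives 7>5; P3→X gives 8>6]
(C,P,Z): not NE [P2→Q gives 8>6; P3→X gives 8>2]
(C,P,W): not NE [P3→X gives 8>1]
(C,Q,X): not NE [P1→B gives 3>2; P2→P gives 4>3]
(C,Q,Y): not NE [P1→B gives 7>6; P3→X gives 6>4]
(C,Q,Z): not NE [P1→B gives 8>7; P3→X gives 6>4]
(C,Q,W): not NE [P3→X gives 6>0]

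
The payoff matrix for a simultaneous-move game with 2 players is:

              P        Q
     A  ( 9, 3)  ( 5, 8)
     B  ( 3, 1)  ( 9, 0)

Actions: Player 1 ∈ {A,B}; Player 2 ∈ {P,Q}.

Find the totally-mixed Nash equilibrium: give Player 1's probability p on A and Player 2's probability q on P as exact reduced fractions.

P1 indiff ⇒ q·9+(1-q)·5 = q·3+(1-q)·9 ⇒ q(6) = (1-q)(4) ⇒ q = 2/5
P2 indiff ⇒ p·3+(1-p)·1 = p·8+(1-p)·0 ⇒ p(-5) = (1-p)(-1) ⇒ p = 1/6

(p,q) = (1/6, 2/5)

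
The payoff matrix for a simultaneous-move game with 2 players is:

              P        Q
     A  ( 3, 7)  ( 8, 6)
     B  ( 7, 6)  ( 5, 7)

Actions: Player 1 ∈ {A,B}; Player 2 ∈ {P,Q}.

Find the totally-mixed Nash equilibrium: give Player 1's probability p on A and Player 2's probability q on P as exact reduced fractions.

p=1/2, q=3/7

P1 indiff ⇒ q·3+(1-q)·8 = q·7+(1-q)·5 ⇒ q(-4) = (1-q)(-3) ⇒ q = 3/7
P2 indiff ⇒ p·7+(1-p)·6 = p·6+(1-p)·7 ⇒ p(1) = (1-p)(1) ⇒ p = 1/2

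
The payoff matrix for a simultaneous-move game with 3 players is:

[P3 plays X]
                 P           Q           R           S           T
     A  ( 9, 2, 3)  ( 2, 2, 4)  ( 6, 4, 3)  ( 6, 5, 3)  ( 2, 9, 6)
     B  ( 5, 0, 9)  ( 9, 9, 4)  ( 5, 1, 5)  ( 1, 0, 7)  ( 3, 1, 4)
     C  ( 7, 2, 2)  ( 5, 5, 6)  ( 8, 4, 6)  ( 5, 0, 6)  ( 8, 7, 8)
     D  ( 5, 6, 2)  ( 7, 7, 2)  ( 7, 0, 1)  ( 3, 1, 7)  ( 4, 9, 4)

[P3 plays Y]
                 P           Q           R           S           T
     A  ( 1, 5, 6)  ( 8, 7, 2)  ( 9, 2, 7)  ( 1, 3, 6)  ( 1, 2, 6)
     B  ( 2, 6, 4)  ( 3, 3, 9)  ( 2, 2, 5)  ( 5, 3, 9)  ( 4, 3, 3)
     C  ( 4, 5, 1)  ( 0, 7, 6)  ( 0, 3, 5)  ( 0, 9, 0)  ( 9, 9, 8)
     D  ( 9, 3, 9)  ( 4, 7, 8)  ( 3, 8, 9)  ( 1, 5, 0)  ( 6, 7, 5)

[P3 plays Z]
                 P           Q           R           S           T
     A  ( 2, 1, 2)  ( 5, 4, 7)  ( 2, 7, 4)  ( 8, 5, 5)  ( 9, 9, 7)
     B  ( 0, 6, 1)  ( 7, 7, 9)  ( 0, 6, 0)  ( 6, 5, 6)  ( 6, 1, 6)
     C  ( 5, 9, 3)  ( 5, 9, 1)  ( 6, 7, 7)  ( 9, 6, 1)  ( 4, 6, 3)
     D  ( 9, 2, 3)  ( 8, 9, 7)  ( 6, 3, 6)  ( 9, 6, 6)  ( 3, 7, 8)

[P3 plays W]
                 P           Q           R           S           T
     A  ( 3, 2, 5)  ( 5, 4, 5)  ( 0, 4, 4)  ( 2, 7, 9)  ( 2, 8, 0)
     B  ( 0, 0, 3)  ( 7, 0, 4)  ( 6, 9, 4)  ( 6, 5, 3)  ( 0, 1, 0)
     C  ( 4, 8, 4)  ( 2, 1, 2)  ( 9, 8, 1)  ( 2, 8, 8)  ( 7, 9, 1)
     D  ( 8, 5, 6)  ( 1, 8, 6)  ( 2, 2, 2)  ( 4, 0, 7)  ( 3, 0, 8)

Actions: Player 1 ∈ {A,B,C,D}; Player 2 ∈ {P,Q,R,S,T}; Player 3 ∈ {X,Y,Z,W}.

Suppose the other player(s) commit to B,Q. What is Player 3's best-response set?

u_3(X vs B,Q) = 4
u_3(Y vs B,Q) = 9
u_3(Z vs B,Q) = 9
u_3(W vs B,Q) = 4
max payoff 9 at {Y,Z}

BR_3 = {Y,Z}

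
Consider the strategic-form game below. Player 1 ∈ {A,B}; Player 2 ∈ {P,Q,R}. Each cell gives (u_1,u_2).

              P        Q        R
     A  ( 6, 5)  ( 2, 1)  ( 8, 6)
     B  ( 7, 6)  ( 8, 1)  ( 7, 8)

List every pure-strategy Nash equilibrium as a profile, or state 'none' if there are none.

(A,P): not NE [P1→B gives 7>6; P2→R gives 6>5]
(A,Q): not NE [P1→B gives 8>2; P2→R gives 6>1]
(A,R): NE
(B,P): not NE [P2→R gives 8>6]
(B,Q): not NE [P2→R gives 8>1]
(B,R): not NE [P1→A gives 8>7]

NE set: (A,R)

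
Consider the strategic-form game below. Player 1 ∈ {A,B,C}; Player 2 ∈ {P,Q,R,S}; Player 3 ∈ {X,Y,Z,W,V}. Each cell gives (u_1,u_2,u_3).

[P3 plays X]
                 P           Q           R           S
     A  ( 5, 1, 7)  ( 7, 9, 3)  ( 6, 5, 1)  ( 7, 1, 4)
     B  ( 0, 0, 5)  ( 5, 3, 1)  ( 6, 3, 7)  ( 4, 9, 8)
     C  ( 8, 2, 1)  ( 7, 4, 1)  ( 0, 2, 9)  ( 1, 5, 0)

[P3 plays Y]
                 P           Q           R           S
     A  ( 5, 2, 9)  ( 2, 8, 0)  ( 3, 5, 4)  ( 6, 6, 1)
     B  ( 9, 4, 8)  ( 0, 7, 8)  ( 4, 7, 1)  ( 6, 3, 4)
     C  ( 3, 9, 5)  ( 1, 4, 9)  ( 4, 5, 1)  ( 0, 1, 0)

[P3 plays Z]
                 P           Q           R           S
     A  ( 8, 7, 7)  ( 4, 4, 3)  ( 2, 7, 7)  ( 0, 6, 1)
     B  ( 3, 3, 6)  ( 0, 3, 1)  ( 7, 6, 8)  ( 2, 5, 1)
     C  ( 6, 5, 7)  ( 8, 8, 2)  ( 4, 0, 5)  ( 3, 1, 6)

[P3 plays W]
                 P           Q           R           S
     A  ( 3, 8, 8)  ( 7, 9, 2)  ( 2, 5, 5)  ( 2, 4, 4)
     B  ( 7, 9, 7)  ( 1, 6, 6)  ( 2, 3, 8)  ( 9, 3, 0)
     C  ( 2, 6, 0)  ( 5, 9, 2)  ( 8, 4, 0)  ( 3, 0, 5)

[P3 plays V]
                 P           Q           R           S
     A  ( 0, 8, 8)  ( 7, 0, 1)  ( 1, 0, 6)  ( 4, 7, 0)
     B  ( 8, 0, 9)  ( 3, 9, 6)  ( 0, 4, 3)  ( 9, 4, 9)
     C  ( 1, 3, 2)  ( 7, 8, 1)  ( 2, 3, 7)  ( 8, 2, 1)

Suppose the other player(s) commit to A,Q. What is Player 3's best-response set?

u_3(X vs A,Q) = 3
u_3(Y vs A,Q) = 0
u_3(Z vs A,Q) = 3
u_3(W vs A,Q) = 2
u_3(V vs A,Q) = 1
max payoff 3 at {X,Z}

P3 best: {X,Z}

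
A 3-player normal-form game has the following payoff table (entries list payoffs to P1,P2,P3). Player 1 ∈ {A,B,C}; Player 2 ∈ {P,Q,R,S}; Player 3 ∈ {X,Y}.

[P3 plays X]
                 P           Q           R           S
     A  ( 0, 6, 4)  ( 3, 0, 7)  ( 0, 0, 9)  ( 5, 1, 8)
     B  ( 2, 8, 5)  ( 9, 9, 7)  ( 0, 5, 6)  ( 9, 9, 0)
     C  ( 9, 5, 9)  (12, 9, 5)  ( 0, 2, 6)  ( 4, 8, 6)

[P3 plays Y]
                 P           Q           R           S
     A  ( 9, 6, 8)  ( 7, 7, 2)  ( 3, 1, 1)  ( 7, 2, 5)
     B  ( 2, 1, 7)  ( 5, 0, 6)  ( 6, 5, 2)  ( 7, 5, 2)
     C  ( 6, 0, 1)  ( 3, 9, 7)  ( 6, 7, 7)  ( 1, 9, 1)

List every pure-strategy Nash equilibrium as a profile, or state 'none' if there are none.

NE set: (B,S,Y)

(A,P,X): not NE [P1→C gives 9>0; P3→Y gives 8>4]
(A,P,Y): not NE [P2→Q gives 7>6]
(A,Q,X): not NE [P1→C gives 12>3; P2→P gives 6>0]
(A,Q,Y): not NE [P3→X gives 7>2]
(A,R,X): not NE [P2→P gives 6>0]
(A,R,Y): not NE [P1→C gives 6>3; P2→Q gives 7>1; P3→X gives 9>1]
(A,S,X): not NE [P1→B gives 9>5; P2→P gives 6>1]
(A,S,Y): not NE [P2→Q gives 7>2; P3→X gives 8>5]
(B,P,X): not NE [P1→C gives 9>2; P2→S gives 9>8; P3→Y gives 7>5]
(B,P,Y): not NE [P1→A gives 9>2; P2→S gives 5>1]
(B,Q,X): not NE [P1→C gives 12>9]
(B,Q,Y): not NE [P1→A gives 7>5; P2→S gives 5>0; P3→X gives 7>6]
(B,R,X): not NE [P2→S gives 9>5]
(B,R,Y): not NE [P3→X gives 6>2]
(B,S,X): not NE [P3→Y gives 2>0]
(B,S,Y): NE
(C,P,X): not NE [P2→Q gives 9>5]
(C,P,Y): not NE [P1→A gives 9>6; P2→S gives 9>0; P3→X gives 9>1]
(C,Q,X): not NE [P3→Y gives 7>5]
(C,Q,Y): not NE [P1→A gives 7>3]
(C,R,X): not NE [P2→Q gives 9>2; P3→Y gives 7>6]
(C,R,Y): not NE [P2→S gives 9>7]
(C,S,X): not NE [P1→B gives 9>4; P2→Q gives 9>8]
(C,S,Y): not NE [P1→B gives 7>1; P3→X gives 6>1]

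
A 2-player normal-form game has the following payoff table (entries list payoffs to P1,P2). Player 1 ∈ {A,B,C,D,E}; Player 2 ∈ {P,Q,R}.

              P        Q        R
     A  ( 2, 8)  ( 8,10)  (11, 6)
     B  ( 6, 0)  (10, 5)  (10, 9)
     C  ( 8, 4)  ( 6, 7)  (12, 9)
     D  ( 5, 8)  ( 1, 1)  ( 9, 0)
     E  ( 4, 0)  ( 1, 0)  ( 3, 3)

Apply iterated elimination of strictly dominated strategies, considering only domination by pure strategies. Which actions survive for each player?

P1 drop D (B beats it: P:6>5 Q:10>1 R:10>9)
P1 drop E (B beats it: P:6>4 Q:10>1 R:10>3)
P2 drop P (Q beats it: A:10>8 B:5>0 C:7>4)
P1→{A,B,C} P2→{Q,R}

Remaining: P1:{A,B,C} P2:{Q,R}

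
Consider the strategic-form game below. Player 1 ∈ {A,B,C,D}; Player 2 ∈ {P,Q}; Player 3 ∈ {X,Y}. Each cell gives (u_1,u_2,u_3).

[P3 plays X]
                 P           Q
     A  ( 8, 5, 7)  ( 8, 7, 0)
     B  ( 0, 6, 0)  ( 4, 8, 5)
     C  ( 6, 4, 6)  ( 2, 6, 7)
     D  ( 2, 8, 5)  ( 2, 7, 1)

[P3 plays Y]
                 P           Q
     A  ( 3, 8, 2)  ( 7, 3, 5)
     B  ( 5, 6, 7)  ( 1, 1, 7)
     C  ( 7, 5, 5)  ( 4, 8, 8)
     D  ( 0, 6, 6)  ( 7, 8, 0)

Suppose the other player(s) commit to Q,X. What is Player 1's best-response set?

P1 best: {A}

u_1(A vs Q,X) = 8
u_1(B vs Q,X) = 4
u_1(C vs Q,X) = 2
u_1(D vs Q,X) = 2
max payoff 8 at {A}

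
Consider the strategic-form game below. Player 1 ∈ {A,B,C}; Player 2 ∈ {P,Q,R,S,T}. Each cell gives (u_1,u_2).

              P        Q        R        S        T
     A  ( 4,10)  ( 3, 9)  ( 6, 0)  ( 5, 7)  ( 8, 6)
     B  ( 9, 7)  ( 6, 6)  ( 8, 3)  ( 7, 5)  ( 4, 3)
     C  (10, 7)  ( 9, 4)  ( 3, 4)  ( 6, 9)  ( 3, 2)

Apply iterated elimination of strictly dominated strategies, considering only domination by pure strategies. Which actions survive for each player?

Survivors P1:{B,C} P2:{P,S}

P2 drop Q (P beats it: A:10>9 B:7>6 C:7>4)
P2 drop R (P beats it: A:10>0 B:7>3 C:7>4)
P2 drop T (P beats it: A:10>6 B:7>3 C:7>2)
P1 drop A (B beats it: P:9>4 S:7>5)
P1→{B,C} P2→{P,S}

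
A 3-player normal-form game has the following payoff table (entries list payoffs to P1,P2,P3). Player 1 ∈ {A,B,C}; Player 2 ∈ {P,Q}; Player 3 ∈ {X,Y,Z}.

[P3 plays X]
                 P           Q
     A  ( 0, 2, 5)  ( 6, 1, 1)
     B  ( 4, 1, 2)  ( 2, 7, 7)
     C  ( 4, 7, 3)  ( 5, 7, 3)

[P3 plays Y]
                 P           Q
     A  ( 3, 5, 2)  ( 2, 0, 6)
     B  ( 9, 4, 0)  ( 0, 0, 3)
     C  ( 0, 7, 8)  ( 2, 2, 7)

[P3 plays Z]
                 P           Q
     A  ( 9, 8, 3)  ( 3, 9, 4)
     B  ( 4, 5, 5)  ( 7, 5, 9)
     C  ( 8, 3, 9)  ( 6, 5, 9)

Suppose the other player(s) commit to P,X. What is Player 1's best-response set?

u_1(A vs P,X) = 0
u_1(B vs P,X) = 4
u_1(C vs P,X) = 4
max payoff 4 at {B,C}

P1 best: {B,C}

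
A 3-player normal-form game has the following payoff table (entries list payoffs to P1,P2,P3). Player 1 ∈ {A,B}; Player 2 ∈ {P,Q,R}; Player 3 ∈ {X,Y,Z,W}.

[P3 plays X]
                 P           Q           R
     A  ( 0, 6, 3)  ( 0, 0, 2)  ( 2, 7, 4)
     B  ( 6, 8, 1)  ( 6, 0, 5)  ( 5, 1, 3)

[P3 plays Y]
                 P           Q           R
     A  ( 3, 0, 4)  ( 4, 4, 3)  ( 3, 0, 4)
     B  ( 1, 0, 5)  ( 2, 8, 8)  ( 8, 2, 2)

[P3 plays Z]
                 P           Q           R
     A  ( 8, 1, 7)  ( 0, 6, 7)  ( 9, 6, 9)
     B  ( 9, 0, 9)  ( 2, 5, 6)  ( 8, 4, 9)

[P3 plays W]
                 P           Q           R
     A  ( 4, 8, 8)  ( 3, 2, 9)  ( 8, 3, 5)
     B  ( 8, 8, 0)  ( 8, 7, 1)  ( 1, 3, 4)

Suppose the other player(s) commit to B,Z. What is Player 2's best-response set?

u_2(P vs B,Z) = 0
u_2(Q vs B,Z) = 5
u_2(R vs B,Z) = 4
max payoff 5 at {Q}

P2 best: {Q}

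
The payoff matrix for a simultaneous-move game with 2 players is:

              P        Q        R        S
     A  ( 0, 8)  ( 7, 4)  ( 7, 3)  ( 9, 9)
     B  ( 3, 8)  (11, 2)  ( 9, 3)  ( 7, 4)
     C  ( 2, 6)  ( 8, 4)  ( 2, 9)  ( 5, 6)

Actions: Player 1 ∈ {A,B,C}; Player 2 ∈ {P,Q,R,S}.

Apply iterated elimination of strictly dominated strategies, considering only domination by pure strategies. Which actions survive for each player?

P1 drop C (B beats it: P:3>2 Q:11>8 R:9>2 S:7>5)
P2 drop Q (P beats it: A:8>4 B:8>2)
P2 drop R (P beats it: A:8>3 B:8>3)
P1→{A,B} P2→{P,S}

Survivors P1:{A,B} P2:{P,S}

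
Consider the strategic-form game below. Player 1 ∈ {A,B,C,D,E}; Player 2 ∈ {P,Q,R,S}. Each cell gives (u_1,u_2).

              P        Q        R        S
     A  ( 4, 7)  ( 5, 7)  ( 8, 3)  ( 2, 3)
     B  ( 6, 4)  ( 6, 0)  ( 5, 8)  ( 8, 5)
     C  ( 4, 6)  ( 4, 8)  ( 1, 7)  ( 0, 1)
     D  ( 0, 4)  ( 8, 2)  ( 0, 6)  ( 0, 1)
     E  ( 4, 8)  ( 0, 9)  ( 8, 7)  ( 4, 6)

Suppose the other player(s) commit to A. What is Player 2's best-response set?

argmax u_2 = {P,Q}

u_2(P vs A) = 7
u_2(Q vs A) = 7
u_2(R vs A) = 3
u_2(S vs A) = 3
max payoff 7 at {P,Q}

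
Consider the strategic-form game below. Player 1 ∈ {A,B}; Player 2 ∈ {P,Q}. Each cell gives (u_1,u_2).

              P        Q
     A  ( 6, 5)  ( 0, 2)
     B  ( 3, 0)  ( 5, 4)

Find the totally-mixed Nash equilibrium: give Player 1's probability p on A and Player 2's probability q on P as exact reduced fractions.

(p,q) = (4/7, 5/8)

P1 indiff ⇒ q·6+(1-q)·0 = q·3+(1-q)·5 ⇒ q(3) = (1-q)(5) ⇒ q = 5/8
P2 indiff ⇒ p·5+(1-p)·0 = p·2+(1-p)·4 ⇒ p(3) = (1-p)(4) ⇒ p = 4/7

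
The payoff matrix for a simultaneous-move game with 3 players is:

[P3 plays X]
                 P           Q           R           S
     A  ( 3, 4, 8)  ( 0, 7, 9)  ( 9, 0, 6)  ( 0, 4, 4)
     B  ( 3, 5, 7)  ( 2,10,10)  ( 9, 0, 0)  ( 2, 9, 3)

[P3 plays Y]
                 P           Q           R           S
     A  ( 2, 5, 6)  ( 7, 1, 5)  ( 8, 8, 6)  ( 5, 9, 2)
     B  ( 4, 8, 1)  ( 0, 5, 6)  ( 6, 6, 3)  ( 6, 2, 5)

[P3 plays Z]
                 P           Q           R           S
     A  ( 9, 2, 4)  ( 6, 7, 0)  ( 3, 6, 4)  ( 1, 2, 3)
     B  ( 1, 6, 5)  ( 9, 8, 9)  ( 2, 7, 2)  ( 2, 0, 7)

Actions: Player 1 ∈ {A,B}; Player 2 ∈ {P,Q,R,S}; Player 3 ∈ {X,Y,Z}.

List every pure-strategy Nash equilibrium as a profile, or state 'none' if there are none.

Nash profiles: (B,Q,X)

(A,P,X): not NE [P2→Q gives 7>4]
(A,P,Y): not NE [P1→B gives 4>2; P2→S gives 9>5; P3→X gives 8>6]
(A,P,Z): not NE [P2→Q gives 7>2; P3→X gives 8>4]
(A,Q,X): not NE [P1→B gives 2>0]
(A,Q,Y): not NE [P2→S gives 9>1; P3→X gives 9>5]
(A,Q,Z): not NE [P1→B gives 9>6; P3→X gives 9>0]
(A,R,X): not NE [P2→Q gives 7>0]
(A,R,Y): not NE [P2→S gives 9>8]
(A,R,Z): not NE [P2→Q gives 7>6; P3→Y gives 6>4]
(A,S,X): not NE [P1→B gives 2>0; P2→Q gives 7>4]
(A,S,Y): not NE [P1→B gives 6>5; P3→X gives 4>2]
(A,S,Z): not NE [P1→B gives 2>1; P2→Q gives 7>2; P3→X gives 4>3]
(B,P,X): not NE [P2→Q gives 10>5]
(B,P,Y): not NE [P3→X gives 7>1]
(B,P,Z): not NE [P1→A gives 9>1; P2→Q gives 8>6; P3→X gives 7>5]
(B,Q,X): NE
(B,Q,Y): not NE [P1→A gives 7>0; P2→P gives 8>5; P3→X gives 10>6]
(B,Q,Z): not NE [P3→X gives 10>9]
(B,R,X): not NE [P2→Q gives 10>0; P3→Y gives 3>0]
(B,R,Y): not NE [P1→A gives 8>6; P2→P gives 8>6]
(B,R,Z): not NE [P1→A gives 3>2; P2→Q gives 8>7; P3→Y gives 3>2]
(B,S,X): not NE [P2→Q gives 10>9; P3→Z gives 7>3]
(B,S,Y): not NE [P2→P gives 8>2; P3→Z gives 7>5]
(B,S,Z): not NE [P2→Q gives 8>0]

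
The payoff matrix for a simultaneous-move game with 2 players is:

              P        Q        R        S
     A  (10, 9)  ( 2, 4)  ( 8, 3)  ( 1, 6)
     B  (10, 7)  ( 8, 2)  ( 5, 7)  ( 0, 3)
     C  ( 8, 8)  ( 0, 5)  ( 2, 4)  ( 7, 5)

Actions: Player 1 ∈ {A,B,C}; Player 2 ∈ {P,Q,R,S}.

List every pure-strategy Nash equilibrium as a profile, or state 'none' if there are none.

PSNE = {(A,P), (B,P)}

(A,P): NE
(A,Q): not NE [P1→B gives 8>2; P2→P gives 9>4]
(A,R): not NE [P2→P gives 9>3]
(A,S): not NE [P1→C gives 7>1; P2→P gives 9>6]
(B,P): NE
(B,Q): not NE [P2→R gives 7>2]
(B,R): not NE [P1→A gives 8>5]
(B,S): not NE [P1→C gives 7>0; P2→R gives 7>3]
(C,P): not NE [P1→B gives 10>8]
(C,Q): not NE [P1→B gives 8>0; P2→P gives 8>5]
(C,R): not NE [P1→A gives 8>2; P2→P gives 8>4]
(C,S): not NE [P2→P gives 8>5]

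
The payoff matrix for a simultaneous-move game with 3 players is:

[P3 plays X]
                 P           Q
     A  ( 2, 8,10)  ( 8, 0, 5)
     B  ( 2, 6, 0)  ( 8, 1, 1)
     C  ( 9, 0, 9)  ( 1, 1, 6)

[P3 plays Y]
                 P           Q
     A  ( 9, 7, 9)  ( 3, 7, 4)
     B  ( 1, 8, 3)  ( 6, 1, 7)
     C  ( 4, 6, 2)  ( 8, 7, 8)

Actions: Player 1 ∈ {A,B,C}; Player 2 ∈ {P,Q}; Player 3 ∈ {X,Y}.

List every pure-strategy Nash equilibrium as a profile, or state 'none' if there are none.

NE set: (C,Q,Y)

(A,P,X): not NE [P1→C gives 9>2]
(A,P,Y): not NE [P3→X gives 10>9]
(A,Q,X): not NE [P2→P gives 8>0]
(A,Q,Y): not NE [P1→C gives 8>3; P3→X gives 5>4]
(B,P,X): not NE [P1→C gives 9>2; P3→Y gives 3>0]
(B,P,Y): not NE [P1→A gives 9>1]
(B,Q,X): not NE [P2→P gives 6>1; P3→Y gives 7>1]
(B,Q,Y): not NE [P1→C gives 8>6; P2→P gives 8>1]
(C,P,X): not NE [P2→Q gives 1>0]
(C,P,Y): not NE [P1→A gives 9>4; P2→Q gives 7>6; P3→X gives 9>2]
(C,Q,X): not NE [P1→B gives 8>1; P3→Y gives 8>6]
(C,Q,Y): NE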